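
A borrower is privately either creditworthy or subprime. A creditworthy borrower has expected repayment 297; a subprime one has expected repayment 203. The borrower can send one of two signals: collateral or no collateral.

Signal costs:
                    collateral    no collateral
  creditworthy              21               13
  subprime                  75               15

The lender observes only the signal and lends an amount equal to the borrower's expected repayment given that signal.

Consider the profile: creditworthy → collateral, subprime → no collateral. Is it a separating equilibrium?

No

Under separation the lender infers type exactly: collateral → creditworthy (pays 297), no collateral → subprime (pays 203).
Creditworthy: collateral gives 297 − 21 = 276; no collateral gives 203 − 13 = 190. No deviation. ✓
Subprime: no collateral gives 203 − 15 = 188; collateral gives 297 − 75 = 222. Would deviate. ✗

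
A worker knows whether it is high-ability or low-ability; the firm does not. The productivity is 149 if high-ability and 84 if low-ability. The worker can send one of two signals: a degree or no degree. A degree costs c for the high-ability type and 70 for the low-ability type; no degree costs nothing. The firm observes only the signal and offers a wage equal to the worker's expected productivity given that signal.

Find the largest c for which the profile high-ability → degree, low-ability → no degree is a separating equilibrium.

Under separation: degree → high-ability (pays 149); no degree → low-ability (pays 84).
Low-ability: 84 − 0 = 84 ≥ 149 − 70 = 79. Holds regardless of c. ✓
High-ability: 149 − c ≥ 84 − 0, so c ≤ 149 − 84 = 65.

65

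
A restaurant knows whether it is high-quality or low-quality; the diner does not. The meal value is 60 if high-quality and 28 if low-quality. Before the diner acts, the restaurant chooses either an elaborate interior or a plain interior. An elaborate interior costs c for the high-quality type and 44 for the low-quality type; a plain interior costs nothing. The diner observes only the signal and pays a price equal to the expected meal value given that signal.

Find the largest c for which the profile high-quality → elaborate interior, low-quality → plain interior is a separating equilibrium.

32

Under separation: elaborate interior → high-quality (pays 60); plain interior → low-quality (pays 28).
Low-quality: 28 − 0 = 28 ≥ 60 − 44 = 16. Holds regardless of c. ✓
High-quality: 60 − c ≥ 28 − 0, so c ≤ 60 − 28 = 32.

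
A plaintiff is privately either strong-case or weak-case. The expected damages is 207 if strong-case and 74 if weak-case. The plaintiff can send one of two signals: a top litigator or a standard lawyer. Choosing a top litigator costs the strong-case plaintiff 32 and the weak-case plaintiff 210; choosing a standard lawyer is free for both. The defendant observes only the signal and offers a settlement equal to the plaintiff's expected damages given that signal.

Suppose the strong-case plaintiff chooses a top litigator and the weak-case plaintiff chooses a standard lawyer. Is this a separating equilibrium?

Yes

If types separate, top litigator earns payment 207 and standard lawyer earns 74.
Strong-case: top litigator gives 207 − 32 = 175; standard lawyer gives 74 − 0 = 74. No deviation. ✓
Weak-case: standard lawyer gives 74 − 0 = 74; top litigator gives 207 − 210 = -3. No deviation. ✓
Neither type gains from mimicking the other.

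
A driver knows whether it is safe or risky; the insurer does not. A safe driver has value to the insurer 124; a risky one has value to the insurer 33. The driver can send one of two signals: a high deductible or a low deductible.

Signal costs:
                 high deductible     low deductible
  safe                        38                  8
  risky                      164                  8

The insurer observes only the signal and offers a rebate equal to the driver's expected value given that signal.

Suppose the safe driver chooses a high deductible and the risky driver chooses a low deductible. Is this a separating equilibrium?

Yes

If types separate, high deductible earns payment 124 and low deductible earns 33.
Safe: high deductible gives 124 − 38 = 86; low deductible gives 33 − 8 = 25. No deviation. ✓
Risky: low deductible gives 33 − 8 = 25; high deductible gives 124 − 164 = -40. No deviation. ✓
Both incentive constraints hold.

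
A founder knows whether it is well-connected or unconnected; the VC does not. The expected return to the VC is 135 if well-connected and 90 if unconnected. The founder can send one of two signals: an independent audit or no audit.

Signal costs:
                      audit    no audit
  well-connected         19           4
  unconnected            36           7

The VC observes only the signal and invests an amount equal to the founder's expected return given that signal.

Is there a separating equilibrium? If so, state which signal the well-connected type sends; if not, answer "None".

None

Try well-connected → audit, unconnected → no audit:
  Under separation the VC infers type exactly: audit → well-connected (pays 135), no audit → unconnected (pays 90).
  Well-connected: audit gives 135 − 19 = 116; no audit gives 90 − 4 = 86. No deviation. ✓
  Unconnected: no audit gives 90 − 7 = 83; audit gives 135 − 36 = 99. Would deviate. ✗
Try well-connected → no audit, unconnected → audit:
  Under separation the VC infers type exactly: no audit → well-connected (pays 135), audit → unconnected (pays 90).
  Well-connected: no audit gives 135 − 4 = 131; audit gives 90 − 19 = 71. No deviation. ✓
  Unconnected: audit gives 90 − 36 = 54; no audit gives 135 − 7 = 128. Would deviate. ✗
Neither assignment is incentive-compatible.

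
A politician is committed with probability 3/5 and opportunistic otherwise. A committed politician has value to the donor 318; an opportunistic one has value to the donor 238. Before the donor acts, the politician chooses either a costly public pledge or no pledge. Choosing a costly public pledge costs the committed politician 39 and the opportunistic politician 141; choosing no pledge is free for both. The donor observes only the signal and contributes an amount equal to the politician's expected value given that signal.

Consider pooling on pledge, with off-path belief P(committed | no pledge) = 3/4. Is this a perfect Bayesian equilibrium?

No

At the pooled signal (pledge) the donor holds the prior 3/5 and pays 3/5·318 + 2/5·238 = 286. Off-path (no pledge) belief 3/4 gives 3/4·318 + 1/4·238 = 298.
Committed: pledge gives 286 − 39 = 247; no pledge gives 298 − 0 = 298. Deviates. ✗
Opportunistic: pledge gives 286 − 141 = 145; no pledge gives 298 − 0 = 298. Deviates. ✗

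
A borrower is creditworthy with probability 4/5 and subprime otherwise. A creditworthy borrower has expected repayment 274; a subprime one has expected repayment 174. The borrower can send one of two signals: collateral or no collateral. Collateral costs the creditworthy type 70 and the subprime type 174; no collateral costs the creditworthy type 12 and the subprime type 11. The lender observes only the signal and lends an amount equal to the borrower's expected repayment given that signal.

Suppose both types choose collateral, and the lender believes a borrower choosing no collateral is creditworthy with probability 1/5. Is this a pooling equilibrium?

On the equilibrium path (collateral) the lender holds the prior 4/5 and pays 4/5·274 + 1/5·174 = 254. Off-path (no collateral) belief 1/5 gives 1/5·274 + 4/5·174 = 194.
Creditworthy: collateral gives 254 − 70 = 184; no collateral gives 194 − 12 = 182. Stays. ✓
Subprime: collateral gives 254 − 174 = 80; no collateral gives 194 − 11 = 183. Deviates. ✗

No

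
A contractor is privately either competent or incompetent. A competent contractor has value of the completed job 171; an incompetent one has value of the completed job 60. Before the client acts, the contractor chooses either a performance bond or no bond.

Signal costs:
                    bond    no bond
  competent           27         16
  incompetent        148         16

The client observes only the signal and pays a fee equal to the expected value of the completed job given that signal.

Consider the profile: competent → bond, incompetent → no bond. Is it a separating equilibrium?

If types separate, bond earns payment 171 and no bond earns 60.
Competent: bond gives 171 − 27 = 144; no bond gives 60 − 16 = 44. No deviation. ✓
Incompetent: no bond gives 60 − 16 = 44; bond gives 171 − 148 = 23. No deviation. ✓
Both incentive constraints hold.

Yes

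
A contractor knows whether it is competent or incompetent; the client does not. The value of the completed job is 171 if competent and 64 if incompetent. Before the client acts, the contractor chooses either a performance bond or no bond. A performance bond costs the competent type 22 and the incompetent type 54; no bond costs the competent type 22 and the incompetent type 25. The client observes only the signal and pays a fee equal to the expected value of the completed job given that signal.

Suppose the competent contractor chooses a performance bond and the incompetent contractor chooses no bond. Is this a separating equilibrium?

No

If types separate, bond earns payment 171 and no bond earns 64.
Competent: bond gives 171 − 22 = 149; no bond gives 64 − 22 = 42. No deviation. ✓
Incompetent: no bond gives 64 − 25 = 39; bond gives 171 − 54 = 117. Would deviate. ✗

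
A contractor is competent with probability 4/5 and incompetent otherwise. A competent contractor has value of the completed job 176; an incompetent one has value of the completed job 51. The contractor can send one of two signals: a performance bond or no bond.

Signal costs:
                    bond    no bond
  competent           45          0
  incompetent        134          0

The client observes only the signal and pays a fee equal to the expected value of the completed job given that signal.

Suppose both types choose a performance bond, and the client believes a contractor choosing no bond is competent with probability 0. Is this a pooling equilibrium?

No

On the equilibrium path (bond) the client holds the prior 4/5 and pays 4/5·176 + 1/5·51 = 151. Off-path (no bond) belief 0 gives 0·176 + 1·51 = 51.
Competent: bond gives 151 − 45 = 106; no bond gives 51 − 0 = 51. Stays. ✓
Incompetent: bond gives 151 − 134 = 17; no bond gives 51 − 0 = 51. Deviates. ✗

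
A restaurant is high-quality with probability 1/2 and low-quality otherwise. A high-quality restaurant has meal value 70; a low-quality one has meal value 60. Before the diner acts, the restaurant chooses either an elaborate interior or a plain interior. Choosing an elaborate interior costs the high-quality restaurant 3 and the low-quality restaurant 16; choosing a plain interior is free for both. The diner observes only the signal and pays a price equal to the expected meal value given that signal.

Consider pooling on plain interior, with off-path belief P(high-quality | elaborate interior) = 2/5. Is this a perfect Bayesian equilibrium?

At the pooled signal (plain interior) the diner holds the prior 1/2 and pays 1/2·70 + 1/2·60 = 65. Off-path (elaborate interior) belief 2/5 gives 2/5·70 + 3/5·60 = 64.
High-quality: plain interior gives 65 − 0 = 65; elaborate interior gives 64 − 3 = 61. Stays. ✓
Low-quality: plain interior gives 65 − 0 = 65; elaborate interior gives 64 − 16 = 48. Stays. ✓

Yes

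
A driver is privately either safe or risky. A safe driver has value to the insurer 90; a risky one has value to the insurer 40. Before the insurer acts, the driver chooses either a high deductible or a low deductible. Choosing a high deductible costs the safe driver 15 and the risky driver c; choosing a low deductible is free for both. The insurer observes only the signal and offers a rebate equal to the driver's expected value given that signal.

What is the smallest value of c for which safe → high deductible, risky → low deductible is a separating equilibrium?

Under separation: high deductible → safe (pays 90); low deductible → risky (pays 40).
Safe: 90 − 15 = 75 ≥ 40 − 0 = 40. Holds regardless of c. ✓
Risky: 40 − 0 ≥ 90 − c, so c ≥ 90 − 40 = 50.

50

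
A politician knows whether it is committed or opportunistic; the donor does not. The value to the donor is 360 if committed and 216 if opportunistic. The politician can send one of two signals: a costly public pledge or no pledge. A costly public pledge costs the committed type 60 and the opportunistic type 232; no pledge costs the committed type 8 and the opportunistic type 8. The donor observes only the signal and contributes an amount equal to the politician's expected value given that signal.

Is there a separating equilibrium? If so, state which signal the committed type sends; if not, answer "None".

Try committed → pledge, opportunistic → no pledge:
  Under separation the donor infers type exactly: pledge → committed (pays 360), no pledge → opportunistic (pays 216).
  Committed: pledge gives 360 − 60 = 300; no pledge gives 216 − 8 = 208. No deviation. ✓
  Opportunistic: no pledge gives 216 − 8 = 208; pledge gives 360 − 232 = 128. No deviation. ✓
Both hold — the committed type sends pledge.

pledge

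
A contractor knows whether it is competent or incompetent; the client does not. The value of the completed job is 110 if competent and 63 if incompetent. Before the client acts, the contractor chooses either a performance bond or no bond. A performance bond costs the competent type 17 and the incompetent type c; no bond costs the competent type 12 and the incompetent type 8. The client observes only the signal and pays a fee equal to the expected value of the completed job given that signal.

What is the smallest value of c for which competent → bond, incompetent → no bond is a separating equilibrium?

55

Under separation: bond → competent (pays 110); no bond → incompetent (pays 63).
Competent: 110 − 17 = 93 ≥ 63 − 12 = 51. Holds regardless of c. ✓
Incompetent: 63 − 8 ≥ 110 − c, so c ≥ 110 − 55 = 55.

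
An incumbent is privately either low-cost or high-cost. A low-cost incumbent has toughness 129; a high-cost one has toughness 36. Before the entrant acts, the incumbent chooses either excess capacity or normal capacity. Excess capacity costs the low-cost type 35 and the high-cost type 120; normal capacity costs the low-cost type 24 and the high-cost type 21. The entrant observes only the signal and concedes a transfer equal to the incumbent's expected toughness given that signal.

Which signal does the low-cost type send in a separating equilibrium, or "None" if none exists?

Try low-cost → excess capacity, high-cost → normal capacity:
  If types separate, excess capacity earns payment 129 and normal capacity earns 36.
  Low-cost: excess capacity gives 129 − 35 = 94; normal capacity gives 36 − 24 = 12. No deviation. ✓
  High-cost: normal capacity gives 36 − 21 = 15; excess capacity gives 129 − 120 = 9. No deviation. ✓
Both hold — the low-cost type sends excess capacity.

excess capacity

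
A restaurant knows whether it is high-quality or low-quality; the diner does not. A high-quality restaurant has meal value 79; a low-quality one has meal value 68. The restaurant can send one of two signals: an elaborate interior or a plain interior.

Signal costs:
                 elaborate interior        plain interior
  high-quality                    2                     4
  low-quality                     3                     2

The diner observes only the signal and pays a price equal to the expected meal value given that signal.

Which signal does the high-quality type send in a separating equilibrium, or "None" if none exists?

None

Try high-quality → elaborate interior, low-quality → plain interior:
  Under separation the diner infers type exactly: elaborate interior → high-quality (pays 79), plain interior → low-quality (pays 68).
  High-quality: elaborate interior gives 79 − 2 = 77; plain interior gives 68 − 4 = 64. No deviation. ✓
  Low-quality: plain interior gives 68 − 2 = 66; elaborate interior gives 79 − 3 = 76. Would deviate. ✗
Try high-quality → plain interior, low-quality → elaborate interior:
  Under separation the diner infers type exactly: plain interior → high-quality (pays 79), elaborate interior → low-quality (pays 68).
  High-quality: plain interior gives 79 − 4 = 75; elaborate interior gives 68 − 2 = 66. No deviation. ✓
  Low-quality: elaborate interior gives 68 − 3 = 65; plain interior gives 79 − 2 = 77. Would deviate. ✗
Neither assignment is incentive-compatible.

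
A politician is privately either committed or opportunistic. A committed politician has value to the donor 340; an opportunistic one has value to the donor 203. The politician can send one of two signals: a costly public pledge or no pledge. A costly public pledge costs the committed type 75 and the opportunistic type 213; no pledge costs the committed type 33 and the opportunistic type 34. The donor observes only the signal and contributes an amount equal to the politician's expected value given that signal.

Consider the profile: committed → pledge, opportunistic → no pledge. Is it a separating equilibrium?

Yes

Under separation the donor infers type exactly: pledge → committed (pays 340), no pledge → opportunistic (pays 203).
Committed: pledge gives 340 − 75 = 265; no pledge gives 203 − 33 = 170. No deviation. ✓
Opportunistic: no pledge gives 203 − 34 = 169; pledge gives 340 − 213 = 127. No deviation. ✓
Both incentive constraints hold.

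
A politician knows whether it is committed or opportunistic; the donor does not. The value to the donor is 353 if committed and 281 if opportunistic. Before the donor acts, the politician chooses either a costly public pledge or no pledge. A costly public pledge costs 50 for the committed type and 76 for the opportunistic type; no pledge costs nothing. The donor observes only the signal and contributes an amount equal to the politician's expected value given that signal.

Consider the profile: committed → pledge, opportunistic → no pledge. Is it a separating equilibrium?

Under separation the donor infers type exactly: pledge → committed (pays 353), no pledge → opportunistic (pays 281).
Committed: pledge gives 353 − 50 = 303; no pledge gives 281 − 0 = 281. No deviation. ✓
Opportunistic: no pledge gives 281 − 0 = 281; pledge gives 353 − 76 = 277. No deviation. ✓
Both incentive constraints hold.

Yes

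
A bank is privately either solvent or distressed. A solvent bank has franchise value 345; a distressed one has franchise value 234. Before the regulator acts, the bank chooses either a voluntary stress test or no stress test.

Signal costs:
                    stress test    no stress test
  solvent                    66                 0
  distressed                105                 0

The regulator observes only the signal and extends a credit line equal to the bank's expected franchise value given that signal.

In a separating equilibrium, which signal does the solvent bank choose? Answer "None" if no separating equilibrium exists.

None

Try solvent → stress test, distressed → no stress test:
  If types separate, stress test earns payment 345 and no stress test earns 234.
  Solvent: stress test gives 345 − 66 = 279; no stress test gives 234 − 0 = 234. No deviation. ✓
  Distressed: no stress test gives 234 − 0 = 234; stress test gives 345 − 105 = 240. Would deviate. ✗
Try solvent → no stress test, distressed → stress test:
  If types separate, no stress test earns payment 345 and stress test earns 234.
  Solvent: no stress test gives 345 − 0 = 345; stress test gives 234 − 66 = 168. No deviation. ✓
  Distressed: stress test gives 234 − 105 = 129; no stress test gives 345 − 0 = 345. Would deviate. ✗
Neither assignment is incentive-compatible.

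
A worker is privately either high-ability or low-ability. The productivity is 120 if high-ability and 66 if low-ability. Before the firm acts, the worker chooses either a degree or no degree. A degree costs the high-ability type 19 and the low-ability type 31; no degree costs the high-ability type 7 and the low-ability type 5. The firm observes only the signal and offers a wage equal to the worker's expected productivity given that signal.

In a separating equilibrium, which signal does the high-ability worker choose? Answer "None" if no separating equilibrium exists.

Try high-ability → degree, low-ability → no degree:
  Under separation the firm infers type exactly: degree → high-ability (pays 120), no degree → low-ability (pays 66).
  High-ability: degree gives 120 − 19 = 101; no degree gives 66 − 7 = 59. No deviation. ✓
  Low-ability: no degree gives 66 − 5 = 61; degree gives 120 − 31 = 89. Would deviate. ✗
Try high-ability → no degree, low-ability → degree:
  Under separation the firm infers type exactly: no degree → high-ability (pays 120), degree → low-ability (pays 66).
  High-ability: no degree gives 120 − 7 = 113; degree gives 66 − 19 = 47. No deviation. ✓
  Low-ability: degree gives 66 − 31 = 35; no degree gives 120 − 5 = 115. Would deviate. ✗
Neither assignment is incentive-compatible.

None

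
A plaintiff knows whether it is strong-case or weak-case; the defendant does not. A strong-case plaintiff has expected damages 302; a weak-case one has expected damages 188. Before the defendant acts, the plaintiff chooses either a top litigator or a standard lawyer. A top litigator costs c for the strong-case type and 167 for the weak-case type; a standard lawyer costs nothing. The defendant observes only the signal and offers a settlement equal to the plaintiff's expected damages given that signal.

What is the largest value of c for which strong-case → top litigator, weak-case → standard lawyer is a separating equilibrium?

114

Under separation: top litigator → strong-case (pays 302); standard lawyer → weak-case (pays 188).
Weak-case: 188 − 0 = 188 ≥ 302 − 167 = 135. Holds regardless of c. ✓
Strong-case: 302 − c ≥ 188 − 0, so c ≤ 302 − 188 = 114.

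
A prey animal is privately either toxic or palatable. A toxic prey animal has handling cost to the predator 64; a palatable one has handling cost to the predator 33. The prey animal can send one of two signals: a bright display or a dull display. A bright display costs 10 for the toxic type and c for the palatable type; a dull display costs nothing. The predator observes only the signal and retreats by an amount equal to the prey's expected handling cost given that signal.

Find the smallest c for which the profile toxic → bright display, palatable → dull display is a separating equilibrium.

Under separation: bright display → toxic (pays 64); dull display → palatable (pays 33).
Toxic: 64 − 10 = 54 ≥ 33 − 0 = 33. Holds regardless of c. ✓
Palatable: 33 − 0 ≥ 64 − c, so c ≥ 64 − 33 = 31.

31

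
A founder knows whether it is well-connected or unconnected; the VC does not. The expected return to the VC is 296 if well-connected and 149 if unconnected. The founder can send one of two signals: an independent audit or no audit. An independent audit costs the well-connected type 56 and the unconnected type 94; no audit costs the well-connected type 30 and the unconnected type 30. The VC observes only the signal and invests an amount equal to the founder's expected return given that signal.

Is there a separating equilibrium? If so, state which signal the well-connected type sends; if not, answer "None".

None

Try well-connected → audit, unconnected → no audit:
  If types separate, audit earns payment 296 and no audit earns 149.
  Well-connected: audit gives 296 − 56 = 240; no audit gives 149 − 30 = 119. No deviation. ✓
  Unconnected: no audit gives 149 − 30 = 119; audit gives 296 − 94 = 202. Would deviate. ✗
Try well-connected → no audit, unconnected → audit:
  If types separate, no audit earns payment 296 and audit earns 149.
  Well-connected: no audit gives 296 − 30 = 266; audit gives 149 − 56 = 93. No deviation. ✓
  Unconnected: audit gives 149 − 94 = 55; no audit gives 296 − 30 = 266. Would deviate. ✗
Neither assignment is incentive-compatible.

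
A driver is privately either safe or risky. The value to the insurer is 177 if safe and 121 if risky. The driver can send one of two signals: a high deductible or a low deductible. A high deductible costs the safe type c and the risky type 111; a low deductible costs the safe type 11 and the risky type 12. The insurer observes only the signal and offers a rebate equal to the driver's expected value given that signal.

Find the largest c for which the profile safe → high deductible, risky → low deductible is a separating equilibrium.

67

Under separation: high deductible → safe (pays 177); low deductible → risky (pays 121).
Risky: 121 − 12 = 109 ≥ 177 − 111 = 66. Holds regardless of c. ✓
Safe: 177 − c ≥ 121 − 11, so c ≤ 177 − 110 = 67.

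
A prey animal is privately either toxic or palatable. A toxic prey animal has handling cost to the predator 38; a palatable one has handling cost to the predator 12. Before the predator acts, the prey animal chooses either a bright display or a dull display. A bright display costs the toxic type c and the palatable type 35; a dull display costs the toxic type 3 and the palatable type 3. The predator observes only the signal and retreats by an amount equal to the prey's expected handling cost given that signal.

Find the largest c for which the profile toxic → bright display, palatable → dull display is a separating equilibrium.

29

Under separation: bright display → toxic (pays 38); dull display → palatable (pays 12).
Palatable: 12 − 3 = 9 ≥ 38 − 35 = 3. Holds regardless of c. ✓
Toxic: 38 − c ≥ 12 − 3, so c ≤ 38 − 9 = 29.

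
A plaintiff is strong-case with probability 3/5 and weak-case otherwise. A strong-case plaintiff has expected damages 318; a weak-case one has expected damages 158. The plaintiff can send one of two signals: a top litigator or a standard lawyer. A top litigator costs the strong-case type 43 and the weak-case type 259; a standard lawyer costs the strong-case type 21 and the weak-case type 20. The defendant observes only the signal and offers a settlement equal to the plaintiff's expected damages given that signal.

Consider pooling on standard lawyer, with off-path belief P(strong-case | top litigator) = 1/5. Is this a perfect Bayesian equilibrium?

At the pooled signal (standard lawyer) the defendant holds the prior 3/5 and pays 3/5·318 + 2/5·158 = 254. Off-path (top litigator) belief 1/5 gives 1/5·318 + 4/5·158 = 190.
Strong-case: standard lawyer gives 254 − 21 = 233; top litigator gives 190 − 43 = 147. Stays. ✓
Weak-case: standard lawyer gives 254 − 20 = 234; top litigator gives 190 − 259 = -69. Stays. ✓

Yes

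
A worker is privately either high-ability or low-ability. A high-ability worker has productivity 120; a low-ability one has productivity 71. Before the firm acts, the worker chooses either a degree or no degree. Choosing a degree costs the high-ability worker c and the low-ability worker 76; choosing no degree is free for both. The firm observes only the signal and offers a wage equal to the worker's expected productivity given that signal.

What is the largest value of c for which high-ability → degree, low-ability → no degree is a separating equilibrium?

Under separation: degree → high-ability (pays 120); no degree → low-ability (pays 71).
Low-ability: 71 − 0 = 71 ≥ 120 − 76 = 44. Holds regardless of c. ✓
High-ability: 120 − c ≥ 71 − 0, so c ≤ 120 − 71 = 49.

49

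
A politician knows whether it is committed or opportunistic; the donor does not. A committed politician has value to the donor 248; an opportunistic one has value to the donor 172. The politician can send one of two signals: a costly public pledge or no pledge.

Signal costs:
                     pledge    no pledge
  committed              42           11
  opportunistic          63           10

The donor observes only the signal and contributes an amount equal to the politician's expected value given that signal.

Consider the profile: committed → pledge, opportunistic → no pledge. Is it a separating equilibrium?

No

If types separate, pledge earns payment 248 and no pledge earns 172.
Committed: pledge gives 248 − 42 = 206; no pledge gives 172 − 11 = 161. No deviation. ✓
Opportunistic: no pledge gives 172 − 10 = 162; pledge gives 248 − 63 = 185. Would deviate. ✗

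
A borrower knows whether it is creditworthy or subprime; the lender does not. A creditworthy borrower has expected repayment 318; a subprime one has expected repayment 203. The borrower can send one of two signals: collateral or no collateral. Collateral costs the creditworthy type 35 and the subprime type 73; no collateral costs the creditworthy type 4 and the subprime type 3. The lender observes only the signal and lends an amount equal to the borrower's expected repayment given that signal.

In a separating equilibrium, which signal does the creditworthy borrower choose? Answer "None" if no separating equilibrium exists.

Try creditworthy → collateral, subprime → no collateral:
  Under separation the lender infers type exactly: collateral → creditworthy (pays 318), no collateral → subprime (pays 203).
  Creditworthy: collateral gives 318 − 35 = 283; no collateral gives 203 − 4 = 199. No deviation. ✓
  Subprime: no collateral gives 203 − 3 = 200; collateral gives 318 − 73 = 245. Would deviate. ✗
Try creditworthy → no collateral, subprime → collateral:
  Under separation the lender infers type exactly: no collateral → creditworthy (pays 318), collateral → subprime (pays 203).
  Creditworthy: no collateral gives 318 − 4 = 314; collateral gives 203 − 35 = 168. No deviation. ✓
  Subprime: collateral gives 203 − 73 = 130; no collateral gives 318 − 3 = 315. Would deviate. ✗
Neither assignment is incentive-compatible.

None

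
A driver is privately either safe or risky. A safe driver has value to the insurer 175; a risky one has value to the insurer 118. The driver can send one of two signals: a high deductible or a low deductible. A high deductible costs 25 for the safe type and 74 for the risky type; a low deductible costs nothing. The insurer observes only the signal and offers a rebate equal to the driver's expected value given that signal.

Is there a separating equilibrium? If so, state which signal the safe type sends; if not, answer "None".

Try safe → high deductible, risky → low deductible:
  Under separation the insurer infers type exactly: high deductible → safe (pays 175), low deductible → risky (pays 118).
  Safe: high deductible gives 175 − 25 = 150; low deductible gives 118 − 0 = 118. No deviation. ✓
  Risky: low deductible gives 118 − 0 = 118; high deductible gives 175 − 74 = 101. No deviation. ✓
Both hold — the safe type sends high deductible.

high deductible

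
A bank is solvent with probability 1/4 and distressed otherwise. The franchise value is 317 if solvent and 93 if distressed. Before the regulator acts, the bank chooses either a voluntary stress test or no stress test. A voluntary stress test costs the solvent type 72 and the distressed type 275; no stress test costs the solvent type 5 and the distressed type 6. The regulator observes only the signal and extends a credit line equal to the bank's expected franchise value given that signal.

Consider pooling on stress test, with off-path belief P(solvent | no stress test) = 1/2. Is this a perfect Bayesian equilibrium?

At the pooled signal (stress test) the regulator holds the prior 1/4 and pays 1/4·317 + 3/4·93 = 149. Off-path (no stress test) belief 1/2 gives 1/2·317 + 1/2·93 = 205.
Solvent: stress test gives 149 − 72 = 77; no stress test gives 205 − 5 = 200. Deviates. ✗
Distressed: stress test gives 149 − 275 = -126; no stress test gives 205 − 6 = 199. Deviates. ✗

No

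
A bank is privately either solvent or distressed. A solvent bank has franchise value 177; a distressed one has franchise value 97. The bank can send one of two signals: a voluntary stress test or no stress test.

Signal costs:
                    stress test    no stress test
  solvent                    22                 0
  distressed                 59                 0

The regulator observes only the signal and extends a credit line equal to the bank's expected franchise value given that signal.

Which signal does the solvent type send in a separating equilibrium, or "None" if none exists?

Try solvent → stress test, distressed → no stress test:
  If types separate, stress test earns payment 177 and no stress test earns 97.
  Solvent: stress test gives 177 − 22 = 155; no stress test gives 97 − 0 = 97. No deviation. ✓
  Distressed: no stress test gives 97 − 0 = 97; stress test gives 177 − 59 = 118. Would deviate. ✗
Try solvent → no stress test, distressed → stress test:
  If types separate, no stress test earns payment 177 and stress test earns 97.
  Solvent: no stress test gives 177 − 0 = 177; stress test gives 97 − 22 = 75. No deviation. ✓
  Distressed: stress test gives 97 − 59 = 38; no stress test gives 177 − 0 = 177. Would deviate. ✗
Neither assignment is incentive-compatible.

None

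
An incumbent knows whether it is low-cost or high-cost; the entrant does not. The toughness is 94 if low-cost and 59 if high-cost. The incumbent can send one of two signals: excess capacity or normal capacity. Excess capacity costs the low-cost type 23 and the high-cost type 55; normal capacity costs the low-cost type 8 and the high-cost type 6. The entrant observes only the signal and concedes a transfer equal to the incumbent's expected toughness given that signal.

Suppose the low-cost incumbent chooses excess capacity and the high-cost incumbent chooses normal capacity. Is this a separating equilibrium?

Under separation the entrant infers type exactly: excess capacity → low-cost (pays 94), normal capacity → high-cost (pays 59).
Low-cost: excess capacity gives 94 − 23 = 71; normal capacity gives 59 − 8 = 51. No deviation. ✓
High-cost: normal capacity gives 59 − 6 = 53; excess capacity gives 94 − 55 = 39. No deviation. ✓
Both incentive constraints hold.

Yes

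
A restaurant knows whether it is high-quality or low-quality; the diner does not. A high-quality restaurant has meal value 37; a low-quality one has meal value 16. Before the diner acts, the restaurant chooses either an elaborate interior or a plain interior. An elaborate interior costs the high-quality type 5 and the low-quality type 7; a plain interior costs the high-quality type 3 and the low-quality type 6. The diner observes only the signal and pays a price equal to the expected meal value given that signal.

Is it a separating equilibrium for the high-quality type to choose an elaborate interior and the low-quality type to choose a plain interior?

If types separate, elaborate interior earns payment 37 and plain interior earns 16.
High-quality: elaborate interior gives 37 − 5 = 32; plain interior gives 16 − 3 = 13. No deviation. ✓
Low-quality: plain interior gives 16 − 6 = 10; elaborate interior gives 37 − 7 = 30. Would deviate. ✗

No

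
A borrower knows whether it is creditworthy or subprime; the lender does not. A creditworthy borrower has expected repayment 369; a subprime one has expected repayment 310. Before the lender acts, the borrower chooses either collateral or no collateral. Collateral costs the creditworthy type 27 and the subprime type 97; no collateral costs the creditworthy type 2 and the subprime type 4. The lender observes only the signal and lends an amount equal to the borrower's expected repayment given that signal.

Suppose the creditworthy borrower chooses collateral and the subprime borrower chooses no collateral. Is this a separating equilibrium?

Yes

If types separate, collateral earns payment 369 and no collateral earns 310.
Creditworthy: collateral gives 369 − 27 = 342; no collateral gives 310 − 2 = 308. No deviation. ✓
Subprime: no collateral gives 310 − 4 = 306; collateral gives 369 − 97 = 272. No deviation. ✓
Neither type gains from mimicking the other.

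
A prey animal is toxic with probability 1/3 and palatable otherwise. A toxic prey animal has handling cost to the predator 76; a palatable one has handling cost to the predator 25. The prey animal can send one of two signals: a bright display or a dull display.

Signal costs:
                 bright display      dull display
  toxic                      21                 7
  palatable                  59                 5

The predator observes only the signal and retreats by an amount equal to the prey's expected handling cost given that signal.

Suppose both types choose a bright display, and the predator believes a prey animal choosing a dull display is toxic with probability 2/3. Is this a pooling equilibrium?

No

At the pooled signal (bright display) the predator holds the prior 1/3 and pays 1/3·76 + 2/3·25 = 42. Off-path (dull display) belief 2/3 gives 2/3·76 + 1/3·25 = 59.
Toxic: bright display gives 42 − 21 = 21; dull display gives 59 − 7 = 52. Deviates. ✗
Palatable: bright display gives 42 − 59 = -17; dull display gives 59 − 5 = 54. Deviates. ✗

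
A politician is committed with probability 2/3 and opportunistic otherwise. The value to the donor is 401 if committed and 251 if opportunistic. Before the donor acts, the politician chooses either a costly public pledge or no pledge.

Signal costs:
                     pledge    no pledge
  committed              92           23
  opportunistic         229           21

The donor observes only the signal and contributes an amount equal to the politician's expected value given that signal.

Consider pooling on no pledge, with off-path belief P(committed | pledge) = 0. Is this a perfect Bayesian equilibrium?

Yes

On the equilibrium path (no pledge) the donor holds the prior 2/3 and pays 2/3·401 + 1/3·251 = 351. Off-path (pledge) belief 0 gives 0·401 + 1·251 = 251.
Committed: no pledge gives 351 − 23 = 328; pledge gives 251 − 92 = 159. Stays. ✓
Opportunistic: no pledge gives 351 − 21 = 330; pledge gives 251 − 229 = 22. Stays. ✓
Beliefs are Bayes-consistent on-path and both types best-respond.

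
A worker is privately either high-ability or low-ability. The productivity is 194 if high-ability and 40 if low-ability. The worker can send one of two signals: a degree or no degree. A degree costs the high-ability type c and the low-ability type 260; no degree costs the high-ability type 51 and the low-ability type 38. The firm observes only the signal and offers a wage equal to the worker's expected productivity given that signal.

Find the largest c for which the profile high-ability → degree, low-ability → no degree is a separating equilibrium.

Under separation: degree → high-ability (pays 194); no degree → low-ability (pays 40).
Low-ability: 40 − 38 = 2 ≥ 194 − 260 = -66. Holds regardless of c. ✓
High-ability: 194 − c ≥ 40 − 51, so c ≤ 194 − -11 = 205.

205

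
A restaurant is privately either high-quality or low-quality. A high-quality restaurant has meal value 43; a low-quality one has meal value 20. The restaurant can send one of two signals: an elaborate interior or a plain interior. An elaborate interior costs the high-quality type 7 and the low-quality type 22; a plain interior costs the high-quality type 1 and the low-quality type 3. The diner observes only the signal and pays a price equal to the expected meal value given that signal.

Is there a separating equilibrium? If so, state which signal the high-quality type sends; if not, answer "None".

None

Try high-quality → elaborate interior, low-quality → plain interior:
  If types separate, elaborate interior earns payment 43 and plain interior earns 20.
  High-quality: elaborate interior gives 43 − 7 = 36; plain interior gives 20 − 1 = 19. No deviation. ✓
  Low-quality: plain interior gives 20 − 3 = 17; elaborate interior gives 43 − 22 = 21. Would deviate. ✗
Try high-quality → plain interior, low-quality → elaborate interior:
  If types separate, plain interior earns payment 43 and elaborate interior earns 20.
  High-quality: plain interior gives 43 − 1 = 42; elaborate interior gives 20 − 7 = 13. No deviation. ✓
  Low-quality: elaborate interior gives 20 − 22 = -2; plain interior gives 43 − 3 = 40. Would deviate. ✗
Neither assignment is incentive-compatible.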